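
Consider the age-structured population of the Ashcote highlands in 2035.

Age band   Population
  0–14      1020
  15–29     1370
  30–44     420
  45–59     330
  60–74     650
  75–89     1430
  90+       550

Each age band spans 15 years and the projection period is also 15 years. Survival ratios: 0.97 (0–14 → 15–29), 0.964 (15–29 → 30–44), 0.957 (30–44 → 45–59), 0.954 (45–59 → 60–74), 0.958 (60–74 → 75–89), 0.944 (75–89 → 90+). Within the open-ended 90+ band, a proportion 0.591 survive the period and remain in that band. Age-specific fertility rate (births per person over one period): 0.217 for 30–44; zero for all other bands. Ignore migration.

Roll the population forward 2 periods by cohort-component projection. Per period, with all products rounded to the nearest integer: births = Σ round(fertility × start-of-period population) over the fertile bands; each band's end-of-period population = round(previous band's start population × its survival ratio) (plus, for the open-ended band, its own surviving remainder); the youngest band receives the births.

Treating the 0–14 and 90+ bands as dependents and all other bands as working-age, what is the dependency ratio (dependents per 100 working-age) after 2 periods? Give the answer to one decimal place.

After projecting period 1:
Births: 420 * 0.217 = 91
15–29: 1020 * 0.97 = 989
30–44: 1370 * 0.964 = 1321
45–59: 420 * 0.957 = 402
60–74: 330 * 0.954 = 315
75–89: 650 * 0.958 = 623
90+: 1430 * 0.944 + 550 * 0.591 = 1350 + 325 = 1675
Population now: 0–14=91, 15–29=989, 30–44=1321, 45–59=402, 60–74=315, 75–89=623, 90+=1675
After projecting period 2:
Births: 1321 * 0.217 = 287
15–29: 91 * 0.97 = 88
30–44: 989 * 0.964 = 953
45–59: 1321 * 0.957 = 1264
60–74: 402 * 0.954 = 384
75–89: 315 * 0.958 = 302
90+: 623 * 0.944 + 1675 * 0.591 = 588 + 990 = 1578
Population now: 0–14=287, 15–29=88, 30–44=953, 45–59=1264, 60–74=384, 75–89=302, 90+=1578
Dependents (band 0–14 + band 90+) = 287 + 1578 = 1865; working-age = 2991; ratio = 1865/2991 × 100 = 62.4

62.4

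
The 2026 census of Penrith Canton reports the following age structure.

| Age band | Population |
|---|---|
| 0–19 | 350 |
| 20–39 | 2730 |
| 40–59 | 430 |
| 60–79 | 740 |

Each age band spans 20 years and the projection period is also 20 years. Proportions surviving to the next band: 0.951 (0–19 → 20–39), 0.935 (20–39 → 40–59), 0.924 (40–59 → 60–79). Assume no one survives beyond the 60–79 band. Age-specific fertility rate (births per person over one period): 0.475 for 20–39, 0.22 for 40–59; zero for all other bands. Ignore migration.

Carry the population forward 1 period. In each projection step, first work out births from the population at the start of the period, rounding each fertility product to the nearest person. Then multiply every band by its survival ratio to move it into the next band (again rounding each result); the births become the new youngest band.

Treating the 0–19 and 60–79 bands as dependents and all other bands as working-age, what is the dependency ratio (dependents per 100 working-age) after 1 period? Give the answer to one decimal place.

62.0

Let group 1 be 0–19 through group 4 = 60–79.
Period 1.
Births: 2730 × 0.475 = 1297  |  430 × 0.22 = 95 ⇒ total 1392
Group 2: 350 × 0.951 = 333
Group 3: 2730 × 0.935 = 2553
Group 4: 430 × 0.924 = 397
End of period: [1392, 333, 2553, 397]
Dependents (band 0–19 + band 60–79) = 1392 + 397 = 1789; working-age = 2886; ratio = 1789/2886 × 100 = 62.0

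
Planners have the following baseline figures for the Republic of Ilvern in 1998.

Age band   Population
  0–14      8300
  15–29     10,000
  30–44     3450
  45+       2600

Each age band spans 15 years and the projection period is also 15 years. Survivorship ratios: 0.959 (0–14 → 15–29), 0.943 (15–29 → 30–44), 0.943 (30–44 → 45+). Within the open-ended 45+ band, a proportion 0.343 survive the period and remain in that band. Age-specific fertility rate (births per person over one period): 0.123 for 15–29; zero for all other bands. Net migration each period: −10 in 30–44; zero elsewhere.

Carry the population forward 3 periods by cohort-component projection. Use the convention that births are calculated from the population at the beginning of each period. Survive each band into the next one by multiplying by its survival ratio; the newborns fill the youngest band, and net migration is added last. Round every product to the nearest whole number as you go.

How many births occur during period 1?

— Period 1 —
Births: 10000 × 0.123 = 1230
15–29: 8300 × 0.959 = 7960
30–44: 10000 × 0.943 = 9430
45+: 3450 × 0.943 + 2600 × 0.343 = 3253 + 892 = 4145
Net migration: 30–44 − 10 → 9420
→ [1230, 7960, 9420, 4145]

1230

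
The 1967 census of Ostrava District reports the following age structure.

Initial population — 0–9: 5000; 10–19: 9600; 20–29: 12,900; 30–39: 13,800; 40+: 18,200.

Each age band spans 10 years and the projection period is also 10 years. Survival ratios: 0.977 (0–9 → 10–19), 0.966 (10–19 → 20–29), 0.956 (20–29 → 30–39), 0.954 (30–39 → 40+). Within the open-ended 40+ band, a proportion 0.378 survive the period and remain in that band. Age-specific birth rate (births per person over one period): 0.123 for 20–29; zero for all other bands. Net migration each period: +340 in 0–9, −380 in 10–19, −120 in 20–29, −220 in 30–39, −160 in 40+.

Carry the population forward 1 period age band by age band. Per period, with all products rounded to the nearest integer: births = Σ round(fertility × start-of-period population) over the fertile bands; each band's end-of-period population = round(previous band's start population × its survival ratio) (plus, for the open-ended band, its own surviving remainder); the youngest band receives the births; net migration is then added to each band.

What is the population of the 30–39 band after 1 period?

Period 1.
Births: 12900 × 0.123 = 1587
10–19: 5000 × 0.977 = 4885
20–29: 9600 × 0.966 = 9274
30–39: 12900 × 0.956 = 12332
40+: 13800 × 0.954 + 18200 × 0.378 = 13165 + 6880 = 20045
Net migration: 0–9 + 340 → 1927; 10–19 − 380 → 4505; 20–29 − 120 → 9154; 30–39 − 220 → 12112; 40+ − 160 → 19885
Giving 1927 / 4505 / 9154 / 12112 / 19885.

12112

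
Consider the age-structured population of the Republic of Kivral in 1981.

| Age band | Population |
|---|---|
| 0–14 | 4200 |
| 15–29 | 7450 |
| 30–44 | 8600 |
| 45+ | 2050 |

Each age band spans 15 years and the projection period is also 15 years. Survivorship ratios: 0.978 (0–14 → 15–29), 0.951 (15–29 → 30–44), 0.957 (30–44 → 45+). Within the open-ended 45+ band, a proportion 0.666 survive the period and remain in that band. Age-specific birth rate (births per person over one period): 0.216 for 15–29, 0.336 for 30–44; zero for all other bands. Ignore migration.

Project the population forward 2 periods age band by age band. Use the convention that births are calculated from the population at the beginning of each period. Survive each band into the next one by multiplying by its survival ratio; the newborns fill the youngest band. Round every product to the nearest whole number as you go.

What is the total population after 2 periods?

After projecting period 1:
Births: 7450 × 0.216 = 1609  |  8600 × 0.336 = 2890 — total 4499
15–29: 4200 × 0.978 = 4108
30–44: 7450 × 0.951 = 7085
45+: 8600 × 0.957 + 2050 × 0.666 = 8230 + 1365 = 9595
→ [4499, 4108, 7085, 9595]
After projecting period 2:
Births: 4108 × 0.216 = 887  |  7085 × 0.336 = 2381 — total 3268
15–29: 4499 × 0.978 = 4400
30–44: 4108 × 0.951 = 3907
45+: 7085 × 0.957 + 9595 × 0.666 = 6780 + 6390 = 13170
→ [3268, 4400, 3907, 13170]
Total after period 2: 3268 + 4400 + 3907 + 13170 = 24745

24745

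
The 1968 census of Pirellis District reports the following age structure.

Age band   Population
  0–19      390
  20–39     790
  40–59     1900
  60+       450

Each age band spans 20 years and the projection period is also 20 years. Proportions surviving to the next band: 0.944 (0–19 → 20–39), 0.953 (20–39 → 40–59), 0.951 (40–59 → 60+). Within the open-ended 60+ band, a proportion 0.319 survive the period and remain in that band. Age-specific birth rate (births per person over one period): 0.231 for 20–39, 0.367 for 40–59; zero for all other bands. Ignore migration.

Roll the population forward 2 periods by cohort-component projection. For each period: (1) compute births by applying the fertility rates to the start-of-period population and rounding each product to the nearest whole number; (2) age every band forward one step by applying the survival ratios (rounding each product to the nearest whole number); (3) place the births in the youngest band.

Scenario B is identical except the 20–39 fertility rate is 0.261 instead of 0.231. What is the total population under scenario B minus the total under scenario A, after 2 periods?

33

Call the bands 1 to 4, youngest first.
— Period 1 —
Births: 790 * 0.231 = 182, 1900 * 0.367 = 697 → 879
Band 2: 390 * 0.944 = 368
Band 3: 790 * 0.953 = 753
Band 4: 1900 * 0.951 + 450 * 0.319 = 1807 + 144 = 1951
Giving 879 / 368 / 753 / 1951.
— Period 2 —
Births: 368 * 0.231 = 85, 753 * 0.367 = 276 → 361
Band 2: 879 * 0.944 = 830
Band 3: 368 * 0.953 = 351
Band 4: 753 * 0.951 + 1951 * 0.319 = 716 + 622 = 1338
Giving 361 / 830 / 351 / 1338.
Scenario A total after 2 periods: 2880
Scenario B projection —
— Period 1 —
Births: 790 * 0.261 = 206, 1900 * 0.367 = 697 → 903
Band 2: 390 * 0.944 = 368
Band 3: 790 * 0.953 = 753
Band 4: 1900 * 0.951 + 450 * 0.319 = 1807 + 144 = 1951
Giving 903 / 368 / 753 / 1951.
— Period 2 —
Births: 368 * 0.261 = 96, 753 * 0.367 = 276 → 372
Band 2: 903 * 0.944 = 852
Band 3: 368 * 0.953 = 351
Band 4: 753 * 0.951 + 1951 * 0.319 = 716 + 622 = 1338
Giving 372 / 852 / 351 / 1338.
Scenario B total after 2 periods: 2913
Difference B − A = 2913 − 2880 = 33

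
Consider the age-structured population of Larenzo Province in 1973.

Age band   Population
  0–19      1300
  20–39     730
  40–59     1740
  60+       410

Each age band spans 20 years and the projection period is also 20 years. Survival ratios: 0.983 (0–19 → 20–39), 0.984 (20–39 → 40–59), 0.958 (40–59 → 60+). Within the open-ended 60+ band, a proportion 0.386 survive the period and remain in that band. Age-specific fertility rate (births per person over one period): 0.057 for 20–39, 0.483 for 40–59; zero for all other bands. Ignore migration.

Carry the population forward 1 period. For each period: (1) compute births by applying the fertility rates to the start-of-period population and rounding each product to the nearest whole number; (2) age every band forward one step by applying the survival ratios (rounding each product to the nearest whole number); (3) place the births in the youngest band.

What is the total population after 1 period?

Period 1:
Births: 730 × 0.057 = 42  |  1740 × 0.483 = 840 — total 882
20–39: 1300 × 0.983 = 1278
40–59: 730 × 0.984 = 718
60+: 1740 × 0.958 + 410 × 0.386 = 1667 + 158 = 1825
Giving 882 / 1278 / 718 / 1825.
Total after period 1: 882 + 1278 + 718 + 1825 = 4703

4703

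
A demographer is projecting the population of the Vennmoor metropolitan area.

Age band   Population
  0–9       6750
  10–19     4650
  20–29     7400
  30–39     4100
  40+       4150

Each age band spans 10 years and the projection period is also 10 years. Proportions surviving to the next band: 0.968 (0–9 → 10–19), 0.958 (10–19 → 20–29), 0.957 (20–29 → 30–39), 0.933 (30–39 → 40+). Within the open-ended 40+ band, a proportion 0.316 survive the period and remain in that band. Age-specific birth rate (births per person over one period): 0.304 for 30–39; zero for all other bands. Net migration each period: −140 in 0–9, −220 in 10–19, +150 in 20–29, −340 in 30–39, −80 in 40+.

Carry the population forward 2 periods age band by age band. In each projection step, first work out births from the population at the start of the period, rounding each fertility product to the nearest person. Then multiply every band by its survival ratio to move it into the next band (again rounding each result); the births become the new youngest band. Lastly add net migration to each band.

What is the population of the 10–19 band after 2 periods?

Period 1:
Births: 4100 × 0.304 = 1246
10–19: 6750 × 0.968 = 6534
20–29: 4650 × 0.958 = 4455
30–39: 7400 × 0.957 = 7082
40+: 4100 × 0.933 + 4150 × 0.316 = 3825 + 1311 = 5136
Net migration: 0–9 − 140 → 1106; 10–19 − 220 → 6314; 20–29 + 150 → 4605; 30–39 − 340 → 6742; 40+ − 80 → 5056
Giving 1106 / 6314 / 4605 / 6742 / 5056.
Period 2:
Births: 6742 × 0.304 = 2050
10–19: 1106 × 0.968 = 1071
20–29: 6314 × 0.958 = 6049
30–39: 4605 × 0.957 = 4407
40+: 6742 × 0.933 + 5056 × 0.316 = 6290 + 1598 = 7888
Net migration: 0–9 − 140 → 1910; 10–19 − 220 → 851; 20–29 + 150 → 6199; 30–39 − 340 → 4067; 40+ − 80 → 7808
Giving 1910 / 851 / 6199 / 4067 / 7808.

851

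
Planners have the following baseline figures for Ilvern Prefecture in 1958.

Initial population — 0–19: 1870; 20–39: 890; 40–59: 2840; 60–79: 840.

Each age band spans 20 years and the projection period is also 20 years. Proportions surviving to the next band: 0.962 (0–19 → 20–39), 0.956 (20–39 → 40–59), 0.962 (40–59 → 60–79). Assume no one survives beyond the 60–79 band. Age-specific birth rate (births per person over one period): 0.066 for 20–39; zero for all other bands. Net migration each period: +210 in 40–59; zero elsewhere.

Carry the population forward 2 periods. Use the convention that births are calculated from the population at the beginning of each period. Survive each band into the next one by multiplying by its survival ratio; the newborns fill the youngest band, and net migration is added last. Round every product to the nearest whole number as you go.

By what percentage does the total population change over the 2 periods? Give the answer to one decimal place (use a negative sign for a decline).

Period 1.
Births: 890 × 0.066 = 59
20–39: 1870 × 0.962 = 1799
40–59: 890 × 0.956 = 851
60–79: 2840 × 0.962 = 2732
Net migration: 40–59 + 210 → 1061
Giving 59 / 1799 / 1061 / 2732.
Period 2.
Births: 1799 × 0.066 = 119
20–39: 59 × 0.962 = 57
40–59: 1799 × 0.956 = 1720
60–79: 1061 × 0.962 = 1021
Net migration: 40–59 + 210 → 1930
Giving 119 / 57 / 1930 / 1021.
Total: 6440 → 3127; change = -3313; percentage change = -51.4%

-51.4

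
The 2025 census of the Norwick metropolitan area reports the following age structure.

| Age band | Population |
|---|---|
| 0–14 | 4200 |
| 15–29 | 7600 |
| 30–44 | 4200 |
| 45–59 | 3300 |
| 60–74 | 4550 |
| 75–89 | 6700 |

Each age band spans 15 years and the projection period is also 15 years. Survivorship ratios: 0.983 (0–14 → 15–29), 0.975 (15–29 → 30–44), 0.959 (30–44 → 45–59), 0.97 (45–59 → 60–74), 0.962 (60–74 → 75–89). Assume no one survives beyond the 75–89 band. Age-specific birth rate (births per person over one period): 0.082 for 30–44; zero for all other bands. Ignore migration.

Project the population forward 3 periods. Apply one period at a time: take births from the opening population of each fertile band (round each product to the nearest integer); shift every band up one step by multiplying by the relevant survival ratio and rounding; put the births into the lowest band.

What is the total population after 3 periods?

After projecting period 1:
Births: 4200 × 0.082 = 344
15–29: 4200 × 0.983 = 4129
30–44: 7600 × 0.975 = 7410
45–59: 4200 × 0.959 = 4028
60–74: 3300 × 0.97 = 3201
75–89: 4550 × 0.962 = 4377
End of period: [344, 4129, 7410, 4028, 3201, 4377]
After projecting period 2:
Births: 7410 × 0.082 = 608
15–29: 344 × 0.983 = 338
30–44: 4129 × 0.975 = 4026
45–59: 7410 × 0.959 = 7106
60–74: 4028 × 0.97 = 3907
75–89: 3201 × 0.962 = 3079
End of period: [608, 338, 4026, 7106, 3907, 3079]
After projecting period 3:
Births: 4026 × 0.082 = 330
15–29: 608 × 0.983 = 598
30–44: 338 × 0.975 = 330
45–59: 4026 × 0.959 = 3861
60–74: 7106 × 0.97 = 6893
75–89: 3907 × 0.962 = 3759
End of period: [330, 598, 330, 3861, 6893, 3759]
Total after period 3: 330 + 598 + 330 + 3861 + 6893 + 3759 = 15771

15771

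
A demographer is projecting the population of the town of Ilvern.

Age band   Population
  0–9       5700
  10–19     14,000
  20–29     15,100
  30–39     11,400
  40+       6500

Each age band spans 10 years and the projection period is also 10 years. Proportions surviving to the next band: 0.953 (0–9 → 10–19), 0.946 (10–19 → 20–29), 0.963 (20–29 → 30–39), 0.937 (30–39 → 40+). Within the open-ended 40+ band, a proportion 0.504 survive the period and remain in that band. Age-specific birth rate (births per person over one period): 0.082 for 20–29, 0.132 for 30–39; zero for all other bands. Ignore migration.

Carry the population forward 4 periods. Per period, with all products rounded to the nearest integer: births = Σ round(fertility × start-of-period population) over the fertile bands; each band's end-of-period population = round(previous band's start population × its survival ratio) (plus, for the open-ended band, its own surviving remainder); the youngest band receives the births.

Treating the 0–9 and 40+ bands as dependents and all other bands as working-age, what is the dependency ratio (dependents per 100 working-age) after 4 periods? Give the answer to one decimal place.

236.2

(Bands numbered youngest = 1 to oldest = 5.)
Period 1:
Births: 15100 × 0.082 = 1238 ; 11400 × 0.132 = 1505 → 2743
Band 2: 5700 × 0.953 = 5432
Band 3: 14000 × 0.946 = 13244
Band 4: 15100 × 0.963 = 14541
Band 5: 11400 × 0.937 + 6500 × 0.504 = 10682 + 3276 = 13958
Population now: 0–9=2743, 10–19=5432, 20–29=13244, 30–39=14541, 40+=13958
Period 2:
Births: 13244 × 0.082 = 1086 ; 14541 × 0.132 = 1919 → 3005
Band 2: 2743 × 0.953 = 2614
Band 3: 5432 × 0.946 = 5139
Band 4: 13244 × 0.963 = 12754
Band 5: 14541 × 0.937 + 13958 × 0.504 = 13625 + 7035 = 20660
Population now: 0–9=3005, 10–19=2614, 20–29=5139, 30–39=12754, 40+=20660
Period 3:
Births: 5139 × 0.082 = 421 ; 12754 × 0.132 = 1684 → 2105
Band 2: 3005 × 0.953 = 2864
Band 3: 2614 × 0.946 = 2473
Band 4: 5139 × 0.963 = 4949
Band 5: 12754 × 0.937 + 20660 × 0.504 = 11950 + 10413 = 22363
Population now: 0–9=2105, 10–19=2864, 20–29=2473, 30–39=4949, 40+=22363
Period 4:
Births: 2473 × 0.082 = 203 ; 4949 × 0.132 = 653 → 856
Band 2: 2105 × 0.953 = 2006
Band 3: 2864 × 0.946 = 2709
Band 4: 2473 × 0.963 = 2381
Band 5: 4949 × 0.937 + 22363 × 0.504 = 4637 + 11271 = 15908
Population now: 0–9=856, 10–19=2006, 20–29=2709, 30–39=2381, 40+=15908
Dependents (band 0–9 + band 40+) = 856 + 15908 = 16764; working-age = 7096; ratio = 16764/7096 × 100 = 236.2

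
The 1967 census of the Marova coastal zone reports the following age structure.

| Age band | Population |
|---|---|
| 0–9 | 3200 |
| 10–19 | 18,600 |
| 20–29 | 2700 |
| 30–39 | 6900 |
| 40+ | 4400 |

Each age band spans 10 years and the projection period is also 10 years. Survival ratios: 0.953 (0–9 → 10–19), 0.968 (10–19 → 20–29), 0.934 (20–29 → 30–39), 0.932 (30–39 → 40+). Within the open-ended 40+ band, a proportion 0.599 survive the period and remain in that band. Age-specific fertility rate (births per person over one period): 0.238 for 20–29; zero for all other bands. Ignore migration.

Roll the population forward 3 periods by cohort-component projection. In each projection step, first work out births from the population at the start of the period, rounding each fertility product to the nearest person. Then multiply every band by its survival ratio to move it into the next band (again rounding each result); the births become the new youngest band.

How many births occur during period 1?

643

Numbering the bands 1..5 from youngest to oldest:
Period 1:
Births: 2700 * 0.238 = 643
Band 2: 3200 * 0.953 = 3050
Band 3: 18600 * 0.968 = 18005
Band 4: 2700 * 0.934 = 2522
Band 5: 6900 * 0.932 + 4400 * 0.599 = 6431 + 2636 = 9067
Giving 643 / 3050 / 18005 / 2522 / 9067.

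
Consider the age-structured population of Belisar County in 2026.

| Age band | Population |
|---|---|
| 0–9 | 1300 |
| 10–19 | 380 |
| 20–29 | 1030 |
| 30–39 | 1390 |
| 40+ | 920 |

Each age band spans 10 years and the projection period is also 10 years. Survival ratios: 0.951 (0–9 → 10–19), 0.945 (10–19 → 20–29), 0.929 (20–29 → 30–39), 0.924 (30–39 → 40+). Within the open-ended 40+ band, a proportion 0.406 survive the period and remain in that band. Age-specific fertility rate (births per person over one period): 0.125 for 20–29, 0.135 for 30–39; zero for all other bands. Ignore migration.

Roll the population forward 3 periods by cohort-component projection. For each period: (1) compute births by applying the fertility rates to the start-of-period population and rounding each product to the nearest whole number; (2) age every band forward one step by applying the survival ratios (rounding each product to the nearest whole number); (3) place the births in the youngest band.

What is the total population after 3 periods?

2666

[period 1]
Births: 1030 * 0.125 = 129 ; 1390 * 0.135 = 188 → total 317
10–19: 1300 * 0.951 = 1236
20–29: 380 * 0.945 = 359
30–39: 1030 * 0.929 = 957
40+: 1390 * 0.924 + 920 * 0.406 = 1284 + 374 = 1658
Population now: 0–9=317, 10–19=1236, 20–29=359, 30–39=957, 40+=1658
[period 2]
Births: 359 * 0.125 = 45 ; 957 * 0.135 = 129 → total 174
10–19: 317 * 0.951 = 301
20–29: 1236 * 0.945 = 1168
30–39: 359 * 0.929 = 334
40+: 957 * 0.924 + 1658 * 0.406 = 884 + 673 = 1557
Population now: 0–9=174, 10–19=301, 20–29=1168, 30–39=334, 40+=1557
[period 3]
Births: 1168 * 0.125 = 146 ; 334 * 0.135 = 45 → total 191
10–19: 174 * 0.951 = 165
20–29: 301 * 0.945 = 284
30–39: 1168 * 0.929 = 1085
40+: 334 * 0.924 + 1557 * 0.406 = 309 + 632 = 941
Population now: 0–9=191, 10–19=165, 20–29=284, 30–39=1085, 40+=941
Total after period 3: 191 + 165 + 284 + 1085 + 941 = 2666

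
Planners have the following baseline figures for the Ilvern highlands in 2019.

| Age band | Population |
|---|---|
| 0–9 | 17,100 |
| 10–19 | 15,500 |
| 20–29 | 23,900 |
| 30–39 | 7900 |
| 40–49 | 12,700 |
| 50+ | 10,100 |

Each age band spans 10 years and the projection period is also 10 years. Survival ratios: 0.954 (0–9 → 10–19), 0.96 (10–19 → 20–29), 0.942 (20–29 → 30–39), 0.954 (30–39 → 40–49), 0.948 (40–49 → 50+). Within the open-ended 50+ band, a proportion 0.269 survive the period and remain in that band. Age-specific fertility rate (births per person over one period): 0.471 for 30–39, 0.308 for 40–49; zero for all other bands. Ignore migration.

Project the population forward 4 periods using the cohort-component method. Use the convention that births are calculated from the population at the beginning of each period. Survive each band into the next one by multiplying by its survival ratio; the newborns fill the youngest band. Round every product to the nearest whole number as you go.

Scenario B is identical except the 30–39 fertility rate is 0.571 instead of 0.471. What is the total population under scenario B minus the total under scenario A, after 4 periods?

(Groups numbered youngest = 1 to oldest = 6.)
Period 1.
Births: 7900 × 0.471 = 3721  |  12700 × 0.308 = 3912 ⇒ total 7633
Group 2: 17100 × 0.954 = 16313
Group 3: 15500 × 0.96 = 14880
Group 4: 23900 × 0.942 = 22514
Group 5: 7900 × 0.954 = 7537
Group 6: 12700 × 0.948 + 10100 × 0.269 = 12040 + 2717 = 14757
End of period: [7633, 16313, 14880, 22514, 7537, 14757]
Period 2.
Births: 22514 × 0.471 = 10604  |  7537 × 0.308 = 2321 ⇒ total 12925
Group 2: 7633 × 0.954 = 7282
Group 3: 16313 × 0.96 = 15660
Group 4: 14880 × 0.942 = 14017
Group 5: 22514 × 0.954 = 21478
Group 6: 7537 × 0.948 + 14757 × 0.269 = 7145 + 3970 = 11115
End of period: [12925, 7282, 15660, 14017, 21478, 11115]
Period 3.
Births: 14017 × 0.471 = 6602  |  21478 × 0.308 = 6615 ⇒ total 13217
Group 2: 12925 × 0.954 = 12330
Group 3: 7282 × 0.96 = 6991
Group 4: 15660 × 0.942 = 14752
Group 5: 14017 × 0.954 = 13372
Group 6: 21478 × 0.948 + 11115 × 0.269 = 20361 + 2990 = 23351
End of period: [13217, 12330, 6991, 14752, 13372, 23351]
Period 4.
Births: 14752 × 0.471 = 6948  |  13372 × 0.308 = 4119 ⇒ total 11067
Group 2: 13217 × 0.954 = 12609
Group 3: 12330 × 0.96 = 11837
Group 4: 6991 × 0.942 = 6586
Group 5: 14752 × 0.954 = 14073
Group 6: 13372 × 0.948 + 23351 × 0.269 = 12677 + 6281 = 18958
End of period: [11067, 12609, 11837, 6586, 14073, 18958]
Scenario A total after 4 periods: 75130
Scenario B projection —
Period 1.
Births: 7900 × 0.571 = 4511  |  12700 × 0.308 = 3912 ⇒ total 8423
Group 2: 17100 × 0.954 = 16313
Group 3: 15500 × 0.96 = 14880
Group 4: 23900 × 0.942 = 22514
Group 5: 7900 × 0.954 = 7537
Group 6: 12700 × 0.948 + 10100 × 0.269 = 12040 + 2717 = 14757
End of period: [8423, 16313, 14880, 22514, 7537, 14757]
Period 2.
Births: 22514 × 0.571 = 12855  |  7537 × 0.308 = 2321 ⇒ total 15176
Group 2: 8423 × 0.954 = 8036
Group 3: 16313 × 0.96 = 15660
Group 4: 14880 × 0.942 = 14017
Group 5: 22514 × 0.954 = 21478
Group 6: 7537 × 0.948 + 14757 × 0.269 = 7145 + 3970 = 11115
End of period: [15176, 8036, 15660, 14017, 21478, 11115]
Period 3.
Births: 14017 × 0.571 = 8004  |  21478 × 0.308 = 6615 ⇒ total 14619
Group 2: 15176 × 0.954 = 14478
Group 3: 8036 × 0.96 = 7715
Group 4: 15660 × 0.942 = 14752
Group 5: 14017 × 0.954 = 13372
Group 6: 21478 × 0.948 + 11115 × 0.269 = 20361 + 2990 = 23351
End of period: [14619, 14478, 7715, 14752, 13372, 23351]
Period 4.
Births: 14752 × 0.571 = 8423  |  13372 × 0.308 = 4119 ⇒ total 12542
Group 2: 14619 × 0.954 = 13947
Group 3: 14478 × 0.96 = 13899
Group 4: 7715 × 0.942 = 7268
Group 5: 14752 × 0.954 = 14073
Group 6: 13372 × 0.948 + 23351 × 0.269 = 12677 + 6281 = 18958
End of period: [12542, 13947, 13899, 7268, 14073, 18958]
Scenario B total after 4 periods: 80687
Difference B − A = 80687 − 75130 = 5557

5557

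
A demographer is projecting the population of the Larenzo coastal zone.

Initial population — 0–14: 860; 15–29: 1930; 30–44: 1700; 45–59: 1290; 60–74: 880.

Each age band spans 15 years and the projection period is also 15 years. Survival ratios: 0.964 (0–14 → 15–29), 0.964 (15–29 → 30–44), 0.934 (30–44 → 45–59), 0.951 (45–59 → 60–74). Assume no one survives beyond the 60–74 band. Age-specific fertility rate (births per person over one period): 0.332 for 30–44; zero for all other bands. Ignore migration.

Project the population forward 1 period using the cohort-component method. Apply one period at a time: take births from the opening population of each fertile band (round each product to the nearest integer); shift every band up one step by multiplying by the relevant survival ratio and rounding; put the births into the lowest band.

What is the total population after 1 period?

Period 1:
Births: 1700 × 0.332 = 564
15–29: 860 × 0.964 = 829
30–44: 1930 × 0.964 = 1861
45–59: 1700 × 0.934 = 1588
60–74: 1290 × 0.951 = 1227
→ [564, 829, 1861, 1588, 1227]
Total after period 1: 564 + 829 + 1861 + 1588 + 1227 = 6069

6069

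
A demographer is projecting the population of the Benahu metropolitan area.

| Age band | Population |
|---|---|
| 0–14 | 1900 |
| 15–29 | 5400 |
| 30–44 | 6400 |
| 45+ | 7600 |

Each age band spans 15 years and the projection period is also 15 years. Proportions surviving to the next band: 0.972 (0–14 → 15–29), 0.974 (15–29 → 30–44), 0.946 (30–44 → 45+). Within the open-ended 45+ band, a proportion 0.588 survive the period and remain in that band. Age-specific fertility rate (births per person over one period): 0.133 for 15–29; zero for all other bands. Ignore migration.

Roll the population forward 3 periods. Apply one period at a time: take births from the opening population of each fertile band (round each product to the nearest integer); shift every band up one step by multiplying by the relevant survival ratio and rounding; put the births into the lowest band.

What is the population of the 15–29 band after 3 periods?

— Period 1 —
Births: 5400 × 0.133 = 718
15–29: 1900 × 0.972 = 1847
30–44: 5400 × 0.974 = 5260
45+: 6400 × 0.946 + 7600 × 0.588 = 6054 + 4469 = 10523
Population now: 0–14=718, 15–29=1847, 30–44=5260, 45+=10523
— Period 2 —
Births: 1847 × 0.133 = 246
15–29: 718 × 0.972 = 698
30–44: 1847 × 0.974 = 1799
45+: 5260 × 0.946 + 10523 × 0.588 = 4976 + 6188 = 11164
Population now: 0–14=246, 15–29=698, 30–44=1799, 45+=11164
— Period 3 —
Births: 698 × 0.133 = 93
15–29: 246 × 0.972 = 239
30–44: 698 × 0.974 = 680
45+: 1799 × 0.946 + 11164 × 0.588 = 1702 + 6564 = 8266
Population now: 0–14=93, 15–29=239, 30–44=680, 45+=8266

239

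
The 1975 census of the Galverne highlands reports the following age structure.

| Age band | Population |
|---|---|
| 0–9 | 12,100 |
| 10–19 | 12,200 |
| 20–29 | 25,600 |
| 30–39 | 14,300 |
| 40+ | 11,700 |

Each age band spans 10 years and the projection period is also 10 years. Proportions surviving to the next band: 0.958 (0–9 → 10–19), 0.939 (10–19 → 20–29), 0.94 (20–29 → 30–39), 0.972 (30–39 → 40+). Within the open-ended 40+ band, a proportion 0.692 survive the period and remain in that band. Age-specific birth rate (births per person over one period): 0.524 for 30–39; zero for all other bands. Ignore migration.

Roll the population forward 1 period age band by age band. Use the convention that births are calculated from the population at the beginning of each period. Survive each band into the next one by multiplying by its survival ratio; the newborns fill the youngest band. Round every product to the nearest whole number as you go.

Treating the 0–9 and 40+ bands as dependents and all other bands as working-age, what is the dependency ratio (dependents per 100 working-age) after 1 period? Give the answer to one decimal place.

62.6

[period 1]
Births: 14300 × 0.524 = 7493
10–19: 12100 × 0.958 = 11592
20–29: 12200 × 0.939 = 11456
30–39: 25600 × 0.94 = 24064
40+: 14300 × 0.972 + 11700 × 0.692 = 13900 + 8096 = 21996
→ [7493, 11592, 11456, 24064, 21996]
Dependents (band 0–9 + band 40+) = 7493 + 21996 = 29489; working-age = 47112; ratio = 29489/47112 × 100 = 62.6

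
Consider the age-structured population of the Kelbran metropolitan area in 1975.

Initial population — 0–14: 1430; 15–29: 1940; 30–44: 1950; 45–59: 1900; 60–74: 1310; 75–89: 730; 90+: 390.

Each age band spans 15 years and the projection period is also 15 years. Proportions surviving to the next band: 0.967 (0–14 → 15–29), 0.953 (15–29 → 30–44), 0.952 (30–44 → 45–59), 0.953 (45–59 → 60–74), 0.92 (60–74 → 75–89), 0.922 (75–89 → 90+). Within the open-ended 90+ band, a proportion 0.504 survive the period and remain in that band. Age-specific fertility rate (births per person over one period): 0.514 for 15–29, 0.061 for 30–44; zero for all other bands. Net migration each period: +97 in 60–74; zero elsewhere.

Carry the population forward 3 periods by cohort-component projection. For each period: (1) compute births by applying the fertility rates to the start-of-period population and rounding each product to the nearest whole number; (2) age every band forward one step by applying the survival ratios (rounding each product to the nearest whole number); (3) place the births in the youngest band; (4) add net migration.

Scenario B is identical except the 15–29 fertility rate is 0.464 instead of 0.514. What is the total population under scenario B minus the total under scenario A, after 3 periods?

-254

(Groups numbered youngest = 1 to oldest = 7.)
Period 1:
Births: 1940 × 0.514 = 997, 1950 × 0.061 = 119 → total 1116
Group 2: 1430 × 0.967 = 1383
Group 3: 1940 × 0.953 = 1849
Group 4: 1950 × 0.952 = 1856
Group 5: 1900 × 0.953 = 1811
Group 6: 1310 × 0.92 = 1205
Group 7: 730 × 0.922 + 390 × 0.504 = 673 + 197 = 870
Net migration: Group 5 + 97 → 1908
End of period: [1116, 1383, 1849, 1856, 1908, 1205, 870]
Period 2:
Births: 1383 × 0.514 = 711, 1849 × 0.061 = 113 → total 824
Group 2: 1116 × 0.967 = 1079
Group 3: 1383 × 0.953 = 1318
Group 4: 1849 × 0.952 = 1760
Group 5: 1856 × 0.953 = 1769
Group 6: 1908 × 0.92 = 1755
Group 7: 1205 × 0.922 + 870 × 0.504 = 1111 + 438 = 1549
Net migration: Group 5 + 97 → 1866
End of period: [824, 1079, 1318, 1760, 1866, 1755, 1549]
Period 3:
Births: 1079 × 0.514 = 555, 1318 × 0.061 = 80 → total 635
Group 2: 824 × 0.967 = 797
Group 3: 1079 × 0.953 = 1028
Group 4: 1318 × 0.952 = 1255
Group 5: 1760 × 0.953 = 1677
Group 6: 1866 × 0.92 = 1717
Group 7: 1755 × 0.922 + 1549 × 0.504 = 1618 + 781 = 2399
Net migration: Group 5 + 97 → 1774
End of period: [635, 797, 1028, 1255, 1774, 1717, 2399]
Scenario A total after 3 periods: 9605
Scenario B projection —
Period 1:
Births: 1940 × 0.464 = 900, 1950 × 0.061 = 119 → total 1019
Group 2: 1430 × 0.967 = 1383
Group 3: 1940 × 0.953 = 1849
Group 4: 1950 × 0.952 = 1856
Group 5: 1900 × 0.953 = 1811
Group 6: 1310 × 0.92 = 1205
Group 7: 730 × 0.922 + 390 × 0.504 = 673 + 197 = 870
Net migration: Group 5 + 97 → 1908
End of period: [1019, 1383, 1849, 1856, 1908, 1205, 870]
Period 2:
Births: 1383 × 0.464 = 642, 1849 × 0.061 = 113 → total 755
Group 2: 1019 × 0.967 = 985
Group 3: 1383 × 0.953 = 1318
Group 4: 1849 × 0.952 = 1760
Group 5: 1856 × 0.953 = 1769
Group 6: 1908 × 0.92 = 1755
Group 7: 1205 × 0.922 + 870 × 0.504 = 1111 + 438 = 1549
Net migration: Group 5 + 97 → 1866
End of period: [755, 985, 1318, 1760, 1866, 1755, 1549]
Period 3:
Births: 985 × 0.464 = 457, 1318 × 0.061 = 80 → total 537
Group 2: 755 × 0.967 = 730
Group 3: 985 × 0.953 = 939
Group 4: 1318 × 0.952 = 1255
Group 5: 1760 × 0.953 = 1677
Group 6: 1866 × 0.92 = 1717
Group 7: 1755 × 0.922 + 1549 × 0.504 = 1618 + 781 = 2399
Net migration: Group 5 + 97 → 1774
End of period: [537, 730, 939, 1255, 1774, 1717, 2399]
Scenario B total after 3 periods: 9351
Difference B − A = 9351 − 9605 = -254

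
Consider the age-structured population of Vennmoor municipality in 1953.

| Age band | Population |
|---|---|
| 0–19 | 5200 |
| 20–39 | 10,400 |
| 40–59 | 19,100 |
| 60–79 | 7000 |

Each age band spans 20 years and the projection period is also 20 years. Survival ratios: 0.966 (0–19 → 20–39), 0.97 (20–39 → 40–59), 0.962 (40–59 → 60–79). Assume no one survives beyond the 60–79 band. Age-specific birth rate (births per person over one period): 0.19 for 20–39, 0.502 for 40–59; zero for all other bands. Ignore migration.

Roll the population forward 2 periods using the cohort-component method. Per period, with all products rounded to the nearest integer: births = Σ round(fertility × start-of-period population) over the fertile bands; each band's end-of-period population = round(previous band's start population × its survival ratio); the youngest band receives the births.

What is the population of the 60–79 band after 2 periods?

9705

Let group 1 be 0–19 through group 4 = 60–79.
— Period 1 —
Births: 10400 * 0.19 = 1976, 19100 * 0.502 = 9588 → 11564
Group 2: 5200 * 0.966 = 5023
Group 3: 10400 * 0.97 = 10088
Group 4: 19100 * 0.962 = 18374
Population now: 0–19=11564, 20–39=5023, 40–59=10088, 60–79=18374
— Period 2 —
Births: 5023 * 0.19 = 954, 10088 * 0.502 = 5064 → 6018
Group 2: 11564 * 0.966 = 11171
Group 3: 5023 * 0.97 = 4872
Group 4: 10088 * 0.962 = 9705
Population now: 0–19=6018, 20–39=11171, 40–59=4872, 60–79=9705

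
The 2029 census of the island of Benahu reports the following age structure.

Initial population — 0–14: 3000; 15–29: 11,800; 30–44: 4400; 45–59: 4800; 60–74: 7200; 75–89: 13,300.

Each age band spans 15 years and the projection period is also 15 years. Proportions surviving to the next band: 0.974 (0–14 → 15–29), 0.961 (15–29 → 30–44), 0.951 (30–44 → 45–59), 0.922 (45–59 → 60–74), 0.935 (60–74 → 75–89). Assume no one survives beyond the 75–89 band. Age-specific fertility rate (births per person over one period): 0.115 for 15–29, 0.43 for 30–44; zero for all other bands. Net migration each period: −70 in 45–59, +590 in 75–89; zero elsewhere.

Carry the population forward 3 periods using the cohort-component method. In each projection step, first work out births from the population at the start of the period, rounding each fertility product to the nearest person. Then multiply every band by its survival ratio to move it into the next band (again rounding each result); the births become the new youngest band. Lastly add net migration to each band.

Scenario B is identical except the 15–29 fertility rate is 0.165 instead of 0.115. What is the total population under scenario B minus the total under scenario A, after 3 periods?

947

Numbering the groups 1..6 from youngest to oldest:
Period 1:
Births: 11800 × 0.115 = 1357 ; 4400 × 0.43 = 1892 → total 3249
Group 2: 3000 × 0.974 = 2922
Group 3: 11800 × 0.961 = 11340
Group 4: 4400 × 0.951 = 4184
Group 5: 4800 × 0.922 = 4426
Group 6: 7200 × 0.935 = 6732
Net migration: Group 4 − 70 → 4114; Group 6 + 590 → 7322
→ [3249, 2922, 11340, 4114, 4426, 7322]
Period 2:
Births: 2922 × 0.115 = 336 ; 11340 × 0.43 = 4876 → total 5212
Group 2: 3249 × 0.974 = 3165
Group 3: 2922 × 0.961 = 2808
Group 4: 11340 × 0.951 = 10784
Group 5: 4114 × 0.922 = 3793
Group 6: 4426 × 0.935 = 4138
Net migration: Group 4 − 70 → 10714; Group 6 + 590 → 4728
→ [5212, 3165, 2808, 10714, 3793, 4728]
Period 3:
Births: 3165 × 0.115 = 364 ; 2808 × 0.43 = 1207 → total 1571
Group 2: 5212 × 0.974 = 5076
Group 3: 3165 × 0.961 = 3042
Group 4: 2808 × 0.951 = 2670
Group 5: 10714 × 0.922 = 9878
Group 6: 3793 × 0.935 = 3546
Net migration: Group 4 − 70 → 2600; Group 6 + 590 → 4136
→ [1571, 5076, 3042, 2600, 9878, 4136]
Scenario A total after 3 periods: 26303
Scenario B projection —
Period 1:
Births: 11800 × 0.165 = 1947 ; 4400 × 0.43 = 1892 → total 3839
Group 2: 3000 × 0.974 = 2922
Group 3: 11800 × 0.961 = 11340
Group 4: 4400 × 0.951 = 4184
Group 5: 4800 × 0.922 = 4426
Group 6: 7200 × 0.935 = 6732
Net migration: Group 4 − 70 → 4114; Group 6 + 590 → 7322
→ [3839, 2922, 11340, 4114, 4426, 7322]
Period 2:
Births: 2922 × 0.165 = 482 ; 11340 × 0.43 = 4876 → total 5358
Group 2: 3839 × 0.974 = 3739
Group 3: 2922 × 0.961 = 2808
Group 4: 11340 × 0.951 = 10784
Group 5: 4114 × 0.922 = 3793
Group 6: 4426 × 0.935 = 4138
Net migration: Group 4 − 70 → 10714; Group 6 + 590 → 4728
→ [5358, 3739, 2808, 10714, 3793, 4728]
Period 3:
Births: 3739 × 0.165 = 617 ; 2808 × 0.43 = 1207 → total 1824
Group 2: 5358 × 0.974 = 5219
Group 3: 3739 × 0.961 = 3593
Group 4: 2808 × 0.951 = 2670
Group 5: 10714 × 0.922 = 9878
Group 6: 3793 × 0.935 = 3546
Net migration: Group 4 − 70 → 2600; Group 6 + 590 → 4136
→ [1824, 5219, 3593, 2600, 9878, 4136]
Scenario B total after 3 periods: 27250
Difference B − A = 27250 − 26303 = 947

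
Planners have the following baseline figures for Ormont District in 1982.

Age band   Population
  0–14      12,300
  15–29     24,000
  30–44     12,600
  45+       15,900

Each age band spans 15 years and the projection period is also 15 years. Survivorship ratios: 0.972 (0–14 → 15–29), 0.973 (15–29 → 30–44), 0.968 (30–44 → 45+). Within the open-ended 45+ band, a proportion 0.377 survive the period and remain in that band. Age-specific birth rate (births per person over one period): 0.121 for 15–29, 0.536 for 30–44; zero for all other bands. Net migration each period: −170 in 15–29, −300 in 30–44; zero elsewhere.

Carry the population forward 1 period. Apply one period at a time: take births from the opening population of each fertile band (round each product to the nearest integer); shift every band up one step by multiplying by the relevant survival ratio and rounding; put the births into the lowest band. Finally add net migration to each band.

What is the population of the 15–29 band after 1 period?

11786

Let band 1 be 0–14 through band 4 = 45+.
After projecting period 1:
Births: 24000 × 0.121 = 2904 ; 12600 × 0.536 = 6754 — total 9658
Band 2: 12300 × 0.972 = 11956
Band 3: 24000 × 0.973 = 23352
Band 4: 12600 × 0.968 + 15900 × 0.377 = 12197 + 5994 = 18191
Net migration: Band 2 − 170 → 11786; Band 3 − 300 → 23052
Population now: 0–14=9658, 15–29=11786, 30–44=23052, 45+=18191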